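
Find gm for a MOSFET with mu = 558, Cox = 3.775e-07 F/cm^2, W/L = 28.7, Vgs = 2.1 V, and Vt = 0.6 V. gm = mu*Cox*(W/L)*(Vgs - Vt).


Step 1: Vov = Vgs - Vt = 2.1 - 0.6 = 1.5 V
Step 2: gm = mu * Cox * (W/L) * Vov
Step 3: gm = 558 * 3.775e-07 * 28.7 * 1.5 = 9.07e-03 S

9.07e-03


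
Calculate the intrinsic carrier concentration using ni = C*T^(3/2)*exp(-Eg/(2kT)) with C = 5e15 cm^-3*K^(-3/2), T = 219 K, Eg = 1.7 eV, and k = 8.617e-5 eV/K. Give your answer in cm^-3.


Step 1: Compute kT = 8.617e-5 * 219 = 0.01887123 eV
Step 2: Exponent = -Eg/(2kT) = -1.7/(2*0.01887123) = -45.04211
Step 3: T^(3/2) = 219^1.5 = 3240.90
Step 4: ni = 5e15 * 3240.90 * exp(-45.04211) = 4.45e-01 cm^-3

4.45e-01


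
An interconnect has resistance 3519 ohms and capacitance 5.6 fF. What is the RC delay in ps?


Step 1: tau = R * C
Step 2: tau = 3519 * 5.6 fF = 3519 * 5.6e-15 F
Step 3: tau = 1.97064e-11 s = 19.7064 ps

19.7064


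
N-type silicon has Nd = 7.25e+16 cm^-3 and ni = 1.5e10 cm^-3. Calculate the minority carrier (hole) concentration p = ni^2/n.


Step 1: Since Nd >> ni, n ≈ Nd = 7.25e+16 cm^-3
Step 2: p = ni^2 / n = (1.5e10)^2 / 7.25e+16
Step 3: p = 2.25e20 / 7.25e+16 = 3.10e+03 cm^-3

3.10e+03


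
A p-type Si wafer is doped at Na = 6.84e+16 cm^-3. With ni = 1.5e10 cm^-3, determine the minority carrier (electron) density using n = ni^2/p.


Step 1: Majority hole concentration p ≈ Na = 6.84e+16 cm^-3
Step 2: n = ni^2 / Na = (1.5e10)^2 / 6.84e+16
Step 3: n = 3.29e+03 cm^-3

3.29e+03


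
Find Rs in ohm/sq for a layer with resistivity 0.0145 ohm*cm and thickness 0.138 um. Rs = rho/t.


Step 1: Convert thickness to cm: t = 0.138 um = 1.3800e-05 cm
Step 2: Rs = rho / t = 0.0145 / 1.3800e-05
Step 3: Rs = 1050.7 ohm/sq

1050.7


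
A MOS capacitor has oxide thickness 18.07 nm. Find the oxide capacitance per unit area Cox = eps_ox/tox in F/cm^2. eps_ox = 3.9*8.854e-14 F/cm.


Step 1: eps_ox = 3.9 * 8.854e-14 = 3.45306e-13 F/cm
Step 2: tox in cm = 18.07 nm * 1e-7 = 1.8070e-06 cm
Step 3: Cox = 3.45306e-13 / 1.8070e-06 = 1.91e-07 F/cm^2

1.91e-07


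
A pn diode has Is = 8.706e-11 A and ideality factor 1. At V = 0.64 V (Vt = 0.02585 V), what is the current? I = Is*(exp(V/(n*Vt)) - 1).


Step 1: V/(n*Vt) = 0.64/(1*0.02585) = 24.7582
Step 2: exp(24.7582) = 5.6539e+10
Step 3: I = 8.706e-11 * (5.6539e+10 - 1) = 4.92e+00 A

4.92e+00


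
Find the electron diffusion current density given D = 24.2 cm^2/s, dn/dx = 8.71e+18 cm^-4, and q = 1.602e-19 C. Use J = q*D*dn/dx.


Step 1: J = q * D * (dn/dx)
Step 2: J = 1.602e-19 * 24.2 * 8.71e+18
Step 3: J = 3.38e+01 A/cm^2

3.38e+01


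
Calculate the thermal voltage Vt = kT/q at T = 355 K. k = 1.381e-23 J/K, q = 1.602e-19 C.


Step 1: kT = 1.381e-23 * 355 = 4.90255e-21 J
Step 2: Vt = kT/q = 4.90255e-21 / 1.602e-19
Step 3: Vt = 0.0306 V

0.0306


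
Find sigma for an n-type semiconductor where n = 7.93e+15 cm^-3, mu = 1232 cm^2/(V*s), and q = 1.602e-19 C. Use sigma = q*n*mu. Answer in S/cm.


Step 1: sigma = q * n * mu
Step 2: sigma = 1.602e-19 * 7.93e+15 * 1232
Step 3: sigma = 1.565e+00 S/cm

1.565e+00


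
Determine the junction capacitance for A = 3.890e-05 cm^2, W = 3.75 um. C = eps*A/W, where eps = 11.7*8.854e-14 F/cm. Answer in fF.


Step 1: eps_Si = 11.7 * 8.854e-14 = 1.035918e-12 F/cm
Step 2: W in cm = 3.75 * 1e-4 = 3.75e-04 cm
Step 3: C = 1.035918e-12 * 3.890e-05 / 3.75e-04 = 1.074592e-13 F
Step 4: C = 107.46 fF

107.46


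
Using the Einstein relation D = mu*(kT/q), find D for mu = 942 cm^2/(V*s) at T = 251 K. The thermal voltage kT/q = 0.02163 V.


Step 1: D = mu * (kT/q)
Step 2: D = 942 * 0.02163
Step 3: D = 20.38 cm^2/s

20.38


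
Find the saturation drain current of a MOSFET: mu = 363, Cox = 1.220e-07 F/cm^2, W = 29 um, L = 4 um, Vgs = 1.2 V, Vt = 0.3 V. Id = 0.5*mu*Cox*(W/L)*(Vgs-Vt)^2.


Step 1: Overdrive voltage Vov = Vgs - Vt = 1.2 - 0.3 = 0.9 V
Step 2: W/L = 29/4 = 7.25
Step 3: Id = 0.5 * 363 * 1.220e-07 * 7.25 * 0.9^2
Step 4: Id = 1.30e-04 A

1.30e-04


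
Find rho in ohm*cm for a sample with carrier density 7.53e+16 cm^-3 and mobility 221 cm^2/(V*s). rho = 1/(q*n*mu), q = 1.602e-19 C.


Step 1: sigma = q * n * mu = 1.602e-19 * 7.53e+16 * 221 = 2.66594e+00 S/cm
Step 2: rho = 1 / sigma = 1 / 2.66594e+00 = 0.3751 ohm*cm

0.3751


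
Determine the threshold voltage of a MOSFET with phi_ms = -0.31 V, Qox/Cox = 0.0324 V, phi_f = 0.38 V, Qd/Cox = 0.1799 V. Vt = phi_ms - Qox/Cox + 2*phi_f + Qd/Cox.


Step 1: Vt = phi_ms - Qox/Cox + 2*phi_f + Qd/Cox
Step 2: Vt = -0.31 - 0.0324 + 2*0.38 + 0.1799
Step 3: Vt = -0.31 - 0.0324 + 0.76 + 0.1799
Step 4: Vt = 0.5975 V

0.5975


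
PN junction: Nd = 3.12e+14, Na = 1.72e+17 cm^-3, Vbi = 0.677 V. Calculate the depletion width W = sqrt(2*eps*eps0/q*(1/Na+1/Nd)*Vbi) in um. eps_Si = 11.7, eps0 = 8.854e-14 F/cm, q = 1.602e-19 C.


Step 1: 1/Na + 1/Nd = 1/1.72e+17 + 1/3.12e+14 = 3.21094e-15
Step 2: 2*eps*eps0/q = 2*11.7*8.854e-14/1.602e-19 = 1.293281e+07
Step 3: W^2 = 1.293281e+07 * 3.21094e-15 * 0.677 = 2.81134e-08
Step 4: W = sqrt(2.81134e-08) = 1.677e-04 cm = 1.677 um

1.677


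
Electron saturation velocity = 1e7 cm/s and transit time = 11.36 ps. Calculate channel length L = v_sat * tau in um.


Step 1: tau in seconds = 11.36 ps * 1e-12 = 1.1360e-11 s
Step 2: L = v_sat * tau = 1e7 * 1.1360e-11 = 1.1360e-04 cm
Step 3: L in um = 1.1360e-04 * 1e4 = 1.136 um

1.136


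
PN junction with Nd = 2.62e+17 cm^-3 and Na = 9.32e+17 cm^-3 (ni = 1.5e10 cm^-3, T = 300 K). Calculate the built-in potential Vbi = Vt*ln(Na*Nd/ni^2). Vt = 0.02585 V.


Step 1: Compute Na*Nd/ni^2 = 9.32e+17 * 2.62e+17 / (1.5e10)^2 = 1.0853e+15
Step 2: ln(1.0853e+15) = 34.6206
Step 3: Vbi = 0.02585 * 34.6206 = 0.895 V

0.895


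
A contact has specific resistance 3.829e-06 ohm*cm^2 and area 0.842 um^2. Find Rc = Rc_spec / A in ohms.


Step 1: Convert area to cm^2: 0.842 um^2 = 8.4200e-09 cm^2
Step 2: Rc = Rc_spec / A = 3.829e-06 / 8.4200e-09
Step 3: Rc = 4.55e+02 ohms

4.55e+02


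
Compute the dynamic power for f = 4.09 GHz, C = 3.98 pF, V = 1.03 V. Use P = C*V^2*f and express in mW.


Step 1: V^2 = 1.03^2 = 1.0609 V^2
Step 2: P = C*V^2*f = 3.98e-12 F * 1.0609 * 4.09e9 Hz
Step 3: P = 1.726954238e-02 W
Step 4: P = 17.27 mW

17.27


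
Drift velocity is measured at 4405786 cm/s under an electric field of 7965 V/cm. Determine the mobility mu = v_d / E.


Step 1: mu = v_d / E
Step 2: mu = 4405786 / 7965
Step 3: mu = 553.14 cm^2/(V*s)

553.14


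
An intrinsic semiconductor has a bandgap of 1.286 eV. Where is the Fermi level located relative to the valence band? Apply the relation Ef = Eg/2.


Step 1: For an intrinsic semiconductor, the Fermi level sits at midgap.
Step 2: Ef = Eg / 2 = 1.286 / 2 = 0.643 eV

0.643


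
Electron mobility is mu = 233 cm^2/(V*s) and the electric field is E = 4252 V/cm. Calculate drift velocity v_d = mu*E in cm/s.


Step 1: v_d = mu * E
Step 2: v_d = 233 * 4252 = 990716
Step 3: v_d = 9.91e+05 cm/s

9.91e+05


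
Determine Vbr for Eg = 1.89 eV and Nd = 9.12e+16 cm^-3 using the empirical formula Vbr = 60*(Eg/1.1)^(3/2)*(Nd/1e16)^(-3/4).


Step 1: Eg/1.1 = 1.89/1.1 = 1.718182
Step 2: (Eg/1.1)^1.5 = 1.718182^1.5 = 2.252183
Step 3: (Nd/1e16)^(-0.75) = (9.12)^(-0.75) = 0.190548
Step 4: Vbr = 60 * 2.252183 * 0.190548 = 25.7 V

25.7


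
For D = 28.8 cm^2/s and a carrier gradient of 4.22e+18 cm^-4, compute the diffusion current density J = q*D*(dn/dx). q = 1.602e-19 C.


Step 1: J = q * D * (dn/dx)
Step 2: J = 1.602e-19 * 28.8 * 4.22e+18
Step 3: J = 1.95e+01 A/cm^2

1.95e+01


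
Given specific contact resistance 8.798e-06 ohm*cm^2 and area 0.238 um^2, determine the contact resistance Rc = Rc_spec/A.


Step 1: Convert area to cm^2: 0.238 um^2 = 2.3800e-09 cm^2
Step 2: Rc = Rc_spec / A = 8.798e-06 / 2.3800e-09
Step 3: Rc = 3.70e+03 ohms

3.70e+03


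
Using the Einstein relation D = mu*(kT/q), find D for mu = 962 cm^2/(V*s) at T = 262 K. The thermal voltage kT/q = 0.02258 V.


Step 1: D = mu * (kT/q)
Step 2: D = 962 * 0.02258
Step 3: D = 21.72 cm^2/s

21.72


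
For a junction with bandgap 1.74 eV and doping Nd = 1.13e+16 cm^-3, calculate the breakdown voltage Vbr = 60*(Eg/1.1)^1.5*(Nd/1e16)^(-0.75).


Step 1: Eg/1.1 = 1.74/1.1 = 1.581818
Step 2: (Eg/1.1)^1.5 = 1.581818^1.5 = 1.989458
Step 3: (Nd/1e16)^(-0.75) = (1.13)^(-0.75) = 0.912412
Step 4: Vbr = 60 * 1.989458 * 0.912412 = 108.9 V

108.9


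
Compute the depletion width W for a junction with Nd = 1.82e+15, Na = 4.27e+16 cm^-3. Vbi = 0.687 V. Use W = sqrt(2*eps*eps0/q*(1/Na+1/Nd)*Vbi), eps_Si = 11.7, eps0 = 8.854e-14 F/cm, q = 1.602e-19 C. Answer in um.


Step 1: 1/Na + 1/Nd = 1/4.27e+16 + 1/1.82e+15 = 5.72870e-16
Step 2: 2*eps*eps0/q = 2*11.7*8.854e-14/1.602e-19 = 1.293281e+07
Step 3: W^2 = 1.293281e+07 * 5.72870e-16 * 0.687 = 5.08986e-09
Step 4: W = sqrt(5.08986e-09) = 7.134e-05 cm = 0.7134 um

0.7134


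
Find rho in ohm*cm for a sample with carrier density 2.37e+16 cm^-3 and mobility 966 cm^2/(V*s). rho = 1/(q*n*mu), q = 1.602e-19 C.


Step 1: sigma = q * n * mu = 1.602e-19 * 2.37e+16 * 966 = 3.66765e+00 S/cm
Step 2: rho = 1 / sigma = 1 / 3.66765e+00 = 0.2727 ohm*cm

0.2727


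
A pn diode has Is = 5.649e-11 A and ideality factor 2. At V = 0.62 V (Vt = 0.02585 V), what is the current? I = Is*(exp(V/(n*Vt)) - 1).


Step 1: V/(n*Vt) = 0.62/(2*0.02585) = 11.9923
Step 2: exp(11.9923) = 1.6151e+05
Step 3: I = 5.649e-11 * (1.6151e+05 - 1) = 9.12e-06 A

9.12e-06


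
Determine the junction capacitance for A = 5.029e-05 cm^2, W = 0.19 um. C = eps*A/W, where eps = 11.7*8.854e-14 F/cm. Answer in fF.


Step 1: eps_Si = 11.7 * 8.854e-14 = 1.035918e-12 F/cm
Step 2: W in cm = 0.19 * 1e-4 = 1.90e-05 cm
Step 3: C = 1.035918e-12 * 5.029e-05 / 1.90e-05 = 2.741911e-12 F
Step 4: C = 2741.91 fF

2741.91


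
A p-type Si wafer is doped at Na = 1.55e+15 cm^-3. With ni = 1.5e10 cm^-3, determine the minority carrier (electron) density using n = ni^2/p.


Step 1: Majority hole concentration p ≈ Na = 1.55e+15 cm^-3
Step 2: n = ni^2 / Na = (1.5e10)^2 / 1.55e+15
Step 3: n = 1.45e+05 cm^-3

1.45e+05


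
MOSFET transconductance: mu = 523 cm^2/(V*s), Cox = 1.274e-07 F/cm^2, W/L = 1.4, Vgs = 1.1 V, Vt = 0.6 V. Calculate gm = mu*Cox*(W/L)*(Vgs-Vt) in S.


Step 1: Vov = Vgs - Vt = 1.1 - 0.6 = 0.5 V
Step 2: gm = mu * Cox * (W/L) * Vov
Step 3: gm = 523 * 1.274e-07 * 1.4 * 0.5 = 4.66e-05 S

4.66e-05


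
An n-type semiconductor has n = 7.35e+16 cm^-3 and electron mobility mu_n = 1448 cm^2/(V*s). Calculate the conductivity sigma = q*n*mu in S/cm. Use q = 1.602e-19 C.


Step 1: sigma = q * n * mu
Step 2: sigma = 1.602e-19 * 7.35e+16 * 1448
Step 3: sigma = 1.705e+01 S/cm

1.705e+01


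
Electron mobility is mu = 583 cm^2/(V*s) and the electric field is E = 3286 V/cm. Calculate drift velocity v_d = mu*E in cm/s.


Step 1: v_d = mu * E
Step 2: v_d = 583 * 3286 = 1915738
Step 3: v_d = 1.92e+06 cm/s

1.92e+06


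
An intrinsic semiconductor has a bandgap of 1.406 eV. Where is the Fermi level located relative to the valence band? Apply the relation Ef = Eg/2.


Step 1: For an intrinsic semiconductor, the Fermi level sits at midgap.
Step 2: Ef = Eg / 2 = 1.406 / 2 = 0.703 eV

0.703


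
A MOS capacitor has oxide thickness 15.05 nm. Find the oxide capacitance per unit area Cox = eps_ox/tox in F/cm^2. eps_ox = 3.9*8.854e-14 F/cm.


Step 1: eps_ox = 3.9 * 8.854e-14 = 3.45306e-13 F/cm
Step 2: tox in cm = 15.05 nm * 1e-7 = 1.5050e-06 cm
Step 3: Cox = 3.45306e-13 / 1.5050e-06 = 2.29e-07 F/cm^2

2.29e-07


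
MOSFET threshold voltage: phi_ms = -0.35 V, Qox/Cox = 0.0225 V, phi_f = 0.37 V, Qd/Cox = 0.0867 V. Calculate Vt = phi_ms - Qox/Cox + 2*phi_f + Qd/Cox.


Step 1: Vt = phi_ms - Qox/Cox + 2*phi_f + Qd/Cox
Step 2: Vt = -0.35 - 0.0225 + 2*0.37 + 0.0867
Step 3: Vt = -0.35 - 0.0225 + 0.74 + 0.0867
Step 4: Vt = 0.4542 V

0.4542


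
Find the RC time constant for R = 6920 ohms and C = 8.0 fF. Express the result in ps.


Step 1: tau = R * C
Step 2: tau = 6920 * 8.0 fF = 6920 * 8.0e-15 F
Step 3: tau = 5.536e-11 s = 55.36 ps

55.36


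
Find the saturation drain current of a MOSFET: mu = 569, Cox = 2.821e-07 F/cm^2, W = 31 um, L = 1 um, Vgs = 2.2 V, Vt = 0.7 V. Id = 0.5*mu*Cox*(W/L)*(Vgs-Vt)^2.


Step 1: Overdrive voltage Vov = Vgs - Vt = 2.2 - 0.7 = 1.5 V
Step 2: W/L = 31/1 = 31
Step 3: Id = 0.5 * 569 * 2.821e-07 * 31 * 1.5^2
Step 4: Id = 5.60e-03 A

5.60e-03


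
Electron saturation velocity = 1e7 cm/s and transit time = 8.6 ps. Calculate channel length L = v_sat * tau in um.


Step 1: tau in seconds = 8.6 ps * 1e-12 = 8.6000e-12 s
Step 2: L = v_sat * tau = 1e7 * 8.6000e-12 = 8.6000e-05 cm
Step 3: L in um = 8.6000e-05 * 1e4 = 0.86 um

0.86


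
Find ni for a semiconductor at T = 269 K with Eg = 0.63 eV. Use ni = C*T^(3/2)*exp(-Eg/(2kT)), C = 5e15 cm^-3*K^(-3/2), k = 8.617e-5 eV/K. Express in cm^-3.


Step 1: Compute kT = 8.617e-5 * 269 = 0.02317973 eV
Step 2: Exponent = -Eg/(2kT) = -0.63/(2*0.02317973) = -13.58946
Step 3: T^(3/2) = 269^1.5 = 4411.93
Step 4: ni = 5e15 * 4411.93 * exp(-13.58946) = 2.77e+13 cm^-3

2.77e+13


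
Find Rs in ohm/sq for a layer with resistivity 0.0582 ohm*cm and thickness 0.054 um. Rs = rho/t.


Step 1: Convert thickness to cm: t = 0.054 um = 5.4000e-06 cm
Step 2: Rs = rho / t = 0.0582 / 5.4000e-06
Step 3: Rs = 10777.8 ohm/sq

10777.8


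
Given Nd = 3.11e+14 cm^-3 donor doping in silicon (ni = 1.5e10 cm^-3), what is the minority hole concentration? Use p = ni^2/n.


Step 1: Since Nd >> ni, n ≈ Nd = 3.11e+14 cm^-3
Step 2: p = ni^2 / n = (1.5e10)^2 / 3.11e+14
Step 3: p = 2.25e20 / 3.11e+14 = 7.23e+05 cm^-3

7.23e+05


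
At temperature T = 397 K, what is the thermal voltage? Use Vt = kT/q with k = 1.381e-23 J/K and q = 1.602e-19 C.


Step 1: kT = 1.381e-23 * 397 = 5.48257e-21 J
Step 2: Vt = kT/q = 5.48257e-21 / 1.602e-19
Step 3: Vt = 0.03422 V

0.03422


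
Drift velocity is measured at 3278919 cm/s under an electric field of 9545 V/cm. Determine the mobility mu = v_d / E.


Step 1: mu = v_d / E
Step 2: mu = 3278919 / 9545
Step 3: mu = 343.52 cm^2/(V*s)

343.52


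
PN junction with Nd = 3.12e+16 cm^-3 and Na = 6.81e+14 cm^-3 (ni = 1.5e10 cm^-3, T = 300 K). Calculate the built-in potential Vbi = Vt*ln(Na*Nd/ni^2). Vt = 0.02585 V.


Step 1: Compute Na*Nd/ni^2 = 6.81e+14 * 3.12e+16 / (1.5e10)^2 = 9.4432e+10
Step 2: ln(9.4432e+10) = 25.2711
Step 3: Vbi = 0.02585 * 25.2711 = 0.653 V

0.653


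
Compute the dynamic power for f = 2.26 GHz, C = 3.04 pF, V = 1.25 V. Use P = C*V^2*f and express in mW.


Step 1: V^2 = 1.25^2 = 1.5625 V^2
Step 2: P = C*V^2*f = 3.04e-12 F * 1.5625 * 2.26e9 Hz
Step 3: P = 1.0735e-02 W
Step 4: P = 10.735 mW

10.735


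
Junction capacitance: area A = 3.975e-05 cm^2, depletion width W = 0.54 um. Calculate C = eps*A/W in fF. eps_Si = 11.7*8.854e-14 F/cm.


Step 1: eps_Si = 11.7 * 8.854e-14 = 1.035918e-12 F/cm
Step 2: W in cm = 0.54 * 1e-4 = 5.40e-05 cm
Step 3: C = 1.035918e-12 * 3.975e-05 / 5.40e-05 = 7.625508e-13 F
Step 4: C = 762.55 fF

762.55


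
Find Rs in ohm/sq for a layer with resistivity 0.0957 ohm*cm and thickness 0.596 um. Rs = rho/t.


Step 1: Convert thickness to cm: t = 0.596 um = 5.9600e-05 cm
Step 2: Rs = rho / t = 0.0957 / 5.9600e-05
Step 3: Rs = 1605.7 ohm/sq

1605.7


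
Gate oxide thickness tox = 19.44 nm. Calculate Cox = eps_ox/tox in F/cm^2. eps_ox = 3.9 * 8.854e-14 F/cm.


Step 1: eps_ox = 3.9 * 8.854e-14 = 3.45306e-13 F/cm
Step 2: tox in cm = 19.44 nm * 1e-7 = 1.9440e-06 cm
Step 3: Cox = 3.45306e-13 / 1.9440e-06 = 1.78e-07 F/cm^2

1.78e-07


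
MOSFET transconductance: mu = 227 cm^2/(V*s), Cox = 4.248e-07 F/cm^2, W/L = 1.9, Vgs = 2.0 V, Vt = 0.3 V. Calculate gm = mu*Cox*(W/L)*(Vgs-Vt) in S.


Step 1: Vov = Vgs - Vt = 2.0 - 0.3 = 1.7 V
Step 2: gm = mu * Cox * (W/L) * Vov
Step 3: gm = 227 * 4.248e-07 * 1.9 * 1.7 = 3.11e-04 S

3.11e-04


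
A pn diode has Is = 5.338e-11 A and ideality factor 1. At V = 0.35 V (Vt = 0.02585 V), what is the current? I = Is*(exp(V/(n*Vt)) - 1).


Step 1: V/(n*Vt) = 0.35/(1*0.02585) = 13.5397
Step 2: exp(13.5397) = 7.5896e+05
Step 3: I = 5.338e-11 * (7.5896e+05 - 1) = 4.05e-05 A

4.05e-05


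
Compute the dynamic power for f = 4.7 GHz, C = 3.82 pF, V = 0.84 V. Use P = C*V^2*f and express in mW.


Step 1: V^2 = 0.84^2 = 0.7056 V^2
Step 2: P = C*V^2*f = 3.82e-12 F * 0.7056 * 4.7e9 Hz
Step 3: P = 1.26683424e-02 W
Step 4: P = 12.668 mW

12.668


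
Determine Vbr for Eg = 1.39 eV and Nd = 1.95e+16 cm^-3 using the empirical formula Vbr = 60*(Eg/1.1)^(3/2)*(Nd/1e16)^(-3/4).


Step 1: Eg/1.1 = 1.39/1.1 = 1.263636
Step 2: (Eg/1.1)^1.5 = 1.263636^1.5 = 1.420473
Step 3: (Nd/1e16)^(-0.75) = (1.95)^(-0.75) = 0.606002
Step 4: Vbr = 60 * 1.420473 * 0.606002 = 51.6 V

51.6


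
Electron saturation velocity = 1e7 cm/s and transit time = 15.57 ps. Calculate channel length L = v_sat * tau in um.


Step 1: tau in seconds = 15.57 ps * 1e-12 = 1.5570e-11 s
Step 2: L = v_sat * tau = 1e7 * 1.5570e-11 = 1.5570e-04 cm
Step 3: L in um = 1.5570e-04 * 1e4 = 1.557 um

1.557


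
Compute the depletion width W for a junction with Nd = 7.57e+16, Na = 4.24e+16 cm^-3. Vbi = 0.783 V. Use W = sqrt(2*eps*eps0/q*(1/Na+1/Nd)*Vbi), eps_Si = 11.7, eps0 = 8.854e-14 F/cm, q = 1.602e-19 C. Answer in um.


Step 1: 1/Na + 1/Nd = 1/4.24e+16 + 1/7.57e+16 = 3.67949e-17
Step 2: 2*eps*eps0/q = 2*11.7*8.854e-14/1.602e-19 = 1.293281e+07
Step 3: W^2 = 1.293281e+07 * 3.67949e-17 * 0.783 = 3.72600e-10
Step 4: W = sqrt(3.72600e-10) = 1.930e-05 cm = 0.193 um

0.193


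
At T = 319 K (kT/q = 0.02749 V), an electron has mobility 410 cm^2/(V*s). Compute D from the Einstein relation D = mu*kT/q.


Step 1: D = mu * (kT/q)
Step 2: D = 410 * 0.02749
Step 3: D = 11.27 cm^2/s

11.27


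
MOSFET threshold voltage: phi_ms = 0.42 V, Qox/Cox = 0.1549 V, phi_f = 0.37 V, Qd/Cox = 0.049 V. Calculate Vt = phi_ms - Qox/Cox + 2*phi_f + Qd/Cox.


Step 1: Vt = phi_ms - Qox/Cox + 2*phi_f + Qd/Cox
Step 2: Vt = 0.42 - 0.1549 + 2*0.37 + 0.049
Step 3: Vt = 0.42 - 0.1549 + 0.74 + 0.049
Step 4: Vt = 1.0541 V

1.0541


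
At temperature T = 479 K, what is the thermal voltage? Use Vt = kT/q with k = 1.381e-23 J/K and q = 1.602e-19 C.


Step 1: kT = 1.381e-23 * 479 = 6.61499e-21 J
Step 2: Vt = kT/q = 6.61499e-21 / 1.602e-19
Step 3: Vt = 0.04129 V

0.04129


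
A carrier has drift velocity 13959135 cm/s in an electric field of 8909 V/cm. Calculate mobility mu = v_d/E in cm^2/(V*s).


Step 1: mu = v_d / E
Step 2: mu = 13959135 / 8909
Step 3: mu = 1566.86 cm^2/(V*s)

1566.86


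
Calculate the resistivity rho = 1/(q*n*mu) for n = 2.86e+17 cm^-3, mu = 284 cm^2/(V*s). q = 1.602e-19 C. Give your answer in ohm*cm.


Step 1: sigma = q * n * mu = 1.602e-19 * 2.86e+17 * 284 = 1.30121e+01 S/cm
Step 2: rho = 1 / sigma = 1 / 1.30121e+01 = 0.07685 ohm*cm

0.07685


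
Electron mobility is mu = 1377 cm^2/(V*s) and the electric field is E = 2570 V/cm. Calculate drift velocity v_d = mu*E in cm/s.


Step 1: v_d = mu * E
Step 2: v_d = 1377 * 2570 = 3538890
Step 3: v_d = 3.54e+06 cm/s

3.54e+06


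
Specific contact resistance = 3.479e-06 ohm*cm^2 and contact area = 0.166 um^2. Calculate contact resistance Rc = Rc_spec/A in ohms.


Step 1: Convert area to cm^2: 0.166 um^2 = 1.6600e-09 cm^2
Step 2: Rc = Rc_spec / A = 3.479e-06 / 1.6600e-09
Step 3: Rc = 2.10e+03 ohms

2.10e+03


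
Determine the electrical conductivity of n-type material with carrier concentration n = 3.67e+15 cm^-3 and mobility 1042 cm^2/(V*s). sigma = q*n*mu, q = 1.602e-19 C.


Step 1: sigma = q * n * mu
Step 2: sigma = 1.602e-19 * 3.67e+15 * 1042
Step 3: sigma = 6.126e-01 S/cm

6.126e-01


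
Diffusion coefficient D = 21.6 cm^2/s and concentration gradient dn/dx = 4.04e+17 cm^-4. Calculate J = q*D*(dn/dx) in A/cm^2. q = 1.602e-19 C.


Step 1: J = q * D * (dn/dx)
Step 2: J = 1.602e-19 * 21.6 * 4.04e+17
Step 3: J = 1.40e+00 A/cm^2

1.40e+00


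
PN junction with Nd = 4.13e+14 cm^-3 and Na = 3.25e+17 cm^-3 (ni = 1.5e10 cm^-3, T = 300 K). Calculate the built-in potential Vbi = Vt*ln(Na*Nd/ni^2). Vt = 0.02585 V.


Step 1: Compute Na*Nd/ni^2 = 3.25e+17 * 4.13e+14 / (1.5e10)^2 = 5.9656e+11
Step 2: ln(5.9656e+11) = 27.1144
Step 3: Vbi = 0.02585 * 27.1144 = 0.701 V

0.701


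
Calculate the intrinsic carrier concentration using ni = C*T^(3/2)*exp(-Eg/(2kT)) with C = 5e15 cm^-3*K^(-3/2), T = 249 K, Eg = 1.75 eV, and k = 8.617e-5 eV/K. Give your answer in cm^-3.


Step 1: Compute kT = 8.617e-5 * 249 = 0.02145633 eV
Step 2: Exponent = -Eg/(2kT) = -1.75/(2*0.02145633) = -40.78051
Step 3: T^(3/2) = 249^1.5 = 3929.15
Step 4: ni = 5e15 * 3929.15 * exp(-40.78051) = 3.82e+01 cm^-3

3.82e+01


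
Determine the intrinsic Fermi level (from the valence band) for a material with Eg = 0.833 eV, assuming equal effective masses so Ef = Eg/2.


Step 1: For an intrinsic semiconductor, the Fermi level sits at midgap.
Step 2: Ef = Eg / 2 = 0.833 / 2 = 0.4165 eV

0.4165


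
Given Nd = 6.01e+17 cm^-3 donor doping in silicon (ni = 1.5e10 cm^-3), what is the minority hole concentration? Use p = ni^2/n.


Step 1: Since Nd >> ni, n ≈ Nd = 6.01e+17 cm^-3
Step 2: p = ni^2 / n = (1.5e10)^2 / 6.01e+17
Step 3: p = 2.25e20 / 6.01e+17 = 3.74e+02 cm^-3

3.74e+02


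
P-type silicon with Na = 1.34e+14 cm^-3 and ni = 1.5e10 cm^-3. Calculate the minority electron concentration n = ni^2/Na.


Step 1: Majority hole concentration p ≈ Na = 1.34e+14 cm^-3
Step 2: n = ni^2 / Na = (1.5e10)^2 / 1.34e+14
Step 3: n = 1.68e+06 cm^-3

1.68e+06


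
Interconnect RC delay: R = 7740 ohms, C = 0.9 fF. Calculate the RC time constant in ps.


Step 1: tau = R * C
Step 2: tau = 7740 * 0.9 fF = 7740 * 9.0e-16 F
Step 3: tau = 6.966e-12 s = 6.966 ps

6.966


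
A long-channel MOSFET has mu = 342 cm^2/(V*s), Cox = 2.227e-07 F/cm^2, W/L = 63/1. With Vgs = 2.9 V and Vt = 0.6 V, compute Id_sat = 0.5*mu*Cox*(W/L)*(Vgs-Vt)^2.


Step 1: Overdrive voltage Vov = Vgs - Vt = 2.9 - 0.6 = 2.3 V
Step 2: W/L = 63/1 = 63
Step 3: Id = 0.5 * 342 * 2.227e-07 * 63 * 2.3^2
Step 4: Id = 1.27e-02 A

1.27e-02


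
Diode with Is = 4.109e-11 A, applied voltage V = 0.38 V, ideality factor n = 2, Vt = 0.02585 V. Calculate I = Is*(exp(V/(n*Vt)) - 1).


Step 1: V/(n*Vt) = 0.38/(2*0.02585) = 7.3501
Step 2: exp(7.3501) = 1.5564e+03
Step 3: I = 4.109e-11 * (1.5564e+03 - 1) = 6.39e-08 A

6.39e-08


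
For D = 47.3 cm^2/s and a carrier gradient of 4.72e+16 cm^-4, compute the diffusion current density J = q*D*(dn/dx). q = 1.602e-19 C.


Step 1: J = q * D * (dn/dx)
Step 2: J = 1.602e-19 * 47.3 * 4.72e+16
Step 3: J = 3.58e-01 A/cm^2

3.58e-01


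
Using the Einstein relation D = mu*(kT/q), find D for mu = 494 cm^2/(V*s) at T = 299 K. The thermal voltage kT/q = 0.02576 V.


Step 1: D = mu * (kT/q)
Step 2: D = 494 * 0.02576
Step 3: D = 12.73 cm^2/s

12.73


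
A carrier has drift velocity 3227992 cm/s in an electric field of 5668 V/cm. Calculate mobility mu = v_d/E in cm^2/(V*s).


Step 1: mu = v_d / E
Step 2: mu = 3227992 / 5668
Step 3: mu = 569.51 cm^2/(V*s)

569.51


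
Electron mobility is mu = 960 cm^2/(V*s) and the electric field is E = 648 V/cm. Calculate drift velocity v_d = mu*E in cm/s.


Step 1: v_d = mu * E
Step 2: v_d = 960 * 648 = 622080
Step 3: v_d = 6.22e+05 cm/s

6.22e+05


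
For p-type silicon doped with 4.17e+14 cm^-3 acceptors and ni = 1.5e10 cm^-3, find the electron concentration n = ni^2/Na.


Step 1: Majority hole concentration p ≈ Na = 4.17e+14 cm^-3
Step 2: n = ni^2 / Na = (1.5e10)^2 / 4.17e+14
Step 3: n = 5.40e+05 cm^-3

5.40e+05


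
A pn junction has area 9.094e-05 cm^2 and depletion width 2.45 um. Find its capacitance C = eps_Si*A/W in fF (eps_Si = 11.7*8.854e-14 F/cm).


Step 1: eps_Si = 11.7 * 8.854e-14 = 1.035918e-12 F/cm
Step 2: W in cm = 2.45 * 1e-4 = 2.45e-04 cm
Step 3: C = 1.035918e-12 * 9.094e-05 / 2.45e-04 = 3.845158e-13 F
Step 4: C = 384.52 fF

384.52


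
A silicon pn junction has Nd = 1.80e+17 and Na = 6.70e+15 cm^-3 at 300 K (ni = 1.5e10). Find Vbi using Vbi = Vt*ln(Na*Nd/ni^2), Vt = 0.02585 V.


Step 1: Compute Na*Nd/ni^2 = 6.70e+15 * 1.80e+17 / (1.5e10)^2 = 5.3600e+12
Step 2: ln(5.3600e+12) = 29.3100
Step 3: Vbi = 0.02585 * 29.3100 = 0.758 V

0.758


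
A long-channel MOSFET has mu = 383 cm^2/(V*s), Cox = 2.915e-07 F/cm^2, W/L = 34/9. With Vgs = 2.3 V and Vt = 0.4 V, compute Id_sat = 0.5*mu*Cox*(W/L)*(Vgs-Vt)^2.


Step 1: Overdrive voltage Vov = Vgs - Vt = 2.3 - 0.4 = 1.9 V
Step 2: W/L = 34/9 = 3.77778
Step 3: Id = 0.5 * 383 * 2.915e-07 * 3.77778 * 1.9^2
Step 4: Id = 7.61e-04 A

7.61e-04


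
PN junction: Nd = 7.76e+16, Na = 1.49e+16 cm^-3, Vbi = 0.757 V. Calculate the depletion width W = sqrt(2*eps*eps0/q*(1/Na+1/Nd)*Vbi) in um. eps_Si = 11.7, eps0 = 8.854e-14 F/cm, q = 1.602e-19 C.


Step 1: 1/Na + 1/Nd = 1/1.49e+16 + 1/7.76e+16 = 8.00007e-17
Step 2: 2*eps*eps0/q = 2*11.7*8.854e-14/1.602e-19 = 1.293281e+07
Step 3: W^2 = 1.293281e+07 * 8.00007e-17 * 0.757 = 7.83218e-10
Step 4: W = sqrt(7.83218e-10) = 2.799e-05 cm = 0.2799 um

0.2799


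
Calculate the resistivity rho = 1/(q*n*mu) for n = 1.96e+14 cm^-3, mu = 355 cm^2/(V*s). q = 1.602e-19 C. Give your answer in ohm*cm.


Step 1: sigma = q * n * mu = 1.602e-19 * 1.96e+14 * 355 = 1.11467e-02 S/cm
Step 2: rho = 1 / sigma = 1 / 1.11467e-02 = 89.71 ohm*cm

89.71


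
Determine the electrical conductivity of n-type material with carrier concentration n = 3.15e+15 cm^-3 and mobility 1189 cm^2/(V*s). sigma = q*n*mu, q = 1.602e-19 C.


Step 1: sigma = q * n * mu
Step 2: sigma = 1.602e-19 * 3.15e+15 * 1189
Step 3: sigma = 6.000e-01 S/cm

6.000e-01


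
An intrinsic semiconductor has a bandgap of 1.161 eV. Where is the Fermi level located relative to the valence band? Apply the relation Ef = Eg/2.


Step 1: For an intrinsic semiconductor, the Fermi level sits at midgap.
Step 2: Ef = Eg / 2 = 1.161 / 2 = 0.5805 eV

0.5805


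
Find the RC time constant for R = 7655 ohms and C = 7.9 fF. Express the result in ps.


Step 1: tau = R * C
Step 2: tau = 7655 * 7.9 fF = 7655 * 7.9e-15 F
Step 3: tau = 6.04745e-11 s = 60.4745 ps

60.4745


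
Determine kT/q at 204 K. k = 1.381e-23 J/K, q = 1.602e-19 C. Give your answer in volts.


Step 1: kT = 1.381e-23 * 204 = 2.81724e-21 J
Step 2: Vt = kT/q = 2.81724e-21 / 1.602e-19
Step 3: Vt = 0.01759 V

0.01759


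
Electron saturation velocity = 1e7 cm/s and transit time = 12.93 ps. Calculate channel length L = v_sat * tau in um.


Step 1: tau in seconds = 12.93 ps * 1e-12 = 1.2930e-11 s
Step 2: L = v_sat * tau = 1e7 * 1.2930e-11 = 1.2930e-04 cm
Step 3: L in um = 1.2930e-04 * 1e4 = 1.293 um

1.293


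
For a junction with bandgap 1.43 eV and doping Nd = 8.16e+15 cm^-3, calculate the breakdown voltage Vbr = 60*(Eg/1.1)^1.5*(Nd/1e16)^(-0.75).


Step 1: Eg/1.1 = 1.43/1.1 = 1.300000
Step 2: (Eg/1.1)^1.5 = 1.300000^1.5 = 1.482228
Step 3: (Nd/1e16)^(-0.75) = (0.816)^(-0.75) = 1.164749
Step 4: Vbr = 60 * 1.482228 * 1.164749 = 103.6 V

103.6


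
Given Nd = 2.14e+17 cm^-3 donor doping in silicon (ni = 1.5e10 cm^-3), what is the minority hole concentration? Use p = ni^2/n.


Step 1: Since Nd >> ni, n ≈ Nd = 2.14e+17 cm^-3
Step 2: p = ni^2 / n = (1.5e10)^2 / 2.14e+17
Step 3: p = 2.25e20 / 2.14e+17 = 1.05e+03 cm^-3

1.05e+03


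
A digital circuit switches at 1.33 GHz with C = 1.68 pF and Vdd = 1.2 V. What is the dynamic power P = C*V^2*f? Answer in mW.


Step 1: V^2 = 1.2^2 = 1.44 V^2
Step 2: P = C*V^2*f = 1.68e-12 F * 1.44 * 1.33e9 Hz
Step 3: P = 3.217536e-03 W
Step 4: P = 3.218 mW

3.218


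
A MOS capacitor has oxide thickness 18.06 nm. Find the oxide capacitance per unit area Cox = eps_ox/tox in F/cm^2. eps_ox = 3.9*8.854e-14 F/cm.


Step 1: eps_ox = 3.9 * 8.854e-14 = 3.45306e-13 F/cm
Step 2: tox in cm = 18.06 nm * 1e-7 = 1.8060e-06 cm
Step 3: Cox = 3.45306e-13 / 1.8060e-06 = 1.91e-07 F/cm^2

1.91e-07


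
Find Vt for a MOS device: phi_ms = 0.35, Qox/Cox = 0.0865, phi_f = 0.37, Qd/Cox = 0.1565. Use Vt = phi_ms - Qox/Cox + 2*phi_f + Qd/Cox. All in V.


Step 1: Vt = phi_ms - Qox/Cox + 2*phi_f + Qd/Cox
Step 2: Vt = 0.35 - 0.0865 + 2*0.37 + 0.1565
Step 3: Vt = 0.35 - 0.0865 + 0.74 + 0.1565
Step 4: Vt = 1.16 V

1.16


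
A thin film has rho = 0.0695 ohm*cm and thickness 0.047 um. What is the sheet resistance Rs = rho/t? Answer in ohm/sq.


Step 1: Convert thickness to cm: t = 0.047 um = 4.7000e-06 cm
Step 2: Rs = rho / t = 0.0695 / 4.7000e-06
Step 3: Rs = 14787.2 ohm/sq

14787.2


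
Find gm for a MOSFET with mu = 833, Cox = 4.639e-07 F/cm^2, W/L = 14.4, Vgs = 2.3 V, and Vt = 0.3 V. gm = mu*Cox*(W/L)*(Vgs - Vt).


Step 1: Vov = Vgs - Vt = 2.3 - 0.3 = 2.0 V
Step 2: gm = mu * Cox * (W/L) * Vov
Step 3: gm = 833 * 4.639e-07 * 14.4 * 2.0 = 1.11e-02 S

1.11e-02


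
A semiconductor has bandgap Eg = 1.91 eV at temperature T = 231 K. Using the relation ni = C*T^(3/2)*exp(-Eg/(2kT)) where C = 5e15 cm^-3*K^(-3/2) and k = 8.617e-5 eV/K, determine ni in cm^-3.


Step 1: Compute kT = 8.617e-5 * 231 = 0.01990527 eV
Step 2: Exponent = -Eg/(2kT) = -1.91/(2*0.01990527) = -47.97724
Step 3: T^(3/2) = 231^1.5 = 3510.90
Step 4: ni = 5e15 * 3510.90 * exp(-47.97724) = 2.56e-02 cm^-3

2.56e-02


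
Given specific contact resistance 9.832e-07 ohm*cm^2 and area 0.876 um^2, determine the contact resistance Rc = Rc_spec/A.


Step 1: Convert area to cm^2: 0.876 um^2 = 8.7600e-09 cm^2
Step 2: Rc = Rc_spec / A = 9.832e-07 / 8.7600e-09
Step 3: Rc = 1.12e+02 ohms

1.12e+02


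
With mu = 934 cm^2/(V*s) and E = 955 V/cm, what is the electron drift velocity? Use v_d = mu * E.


Step 1: v_d = mu * E
Step 2: v_d = 934 * 955 = 891970
Step 3: v_d = 8.92e+05 cm/s

8.92e+05


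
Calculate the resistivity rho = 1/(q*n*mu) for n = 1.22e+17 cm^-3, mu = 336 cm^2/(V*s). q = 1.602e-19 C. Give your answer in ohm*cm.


Step 1: sigma = q * n * mu = 1.602e-19 * 1.22e+17 * 336 = 6.56692e+00 S/cm
Step 2: rho = 1 / sigma = 1 / 6.56692e+00 = 0.1523 ohm*cm

0.1523


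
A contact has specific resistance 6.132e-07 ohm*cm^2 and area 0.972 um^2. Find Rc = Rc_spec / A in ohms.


Step 1: Convert area to cm^2: 0.972 um^2 = 9.7200e-09 cm^2
Step 2: Rc = Rc_spec / A = 6.132e-07 / 9.7200e-09
Step 3: Rc = 6.31e+01 ohms

6.31e+01


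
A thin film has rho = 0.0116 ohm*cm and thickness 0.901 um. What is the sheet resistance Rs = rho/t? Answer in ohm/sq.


Step 1: Convert thickness to cm: t = 0.901 um = 9.0100e-05 cm
Step 2: Rs = rho / t = 0.0116 / 9.0100e-05
Step 3: Rs = 128.7 ohm/sq

128.7


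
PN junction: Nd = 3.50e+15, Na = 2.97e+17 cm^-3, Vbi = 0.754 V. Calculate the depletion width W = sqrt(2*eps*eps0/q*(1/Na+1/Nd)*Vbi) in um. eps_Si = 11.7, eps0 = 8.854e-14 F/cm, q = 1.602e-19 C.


Step 1: 1/Na + 1/Nd = 1/2.97e+17 + 1/3.50e+15 = 2.89081e-16
Step 2: 2*eps*eps0/q = 2*11.7*8.854e-14/1.602e-19 = 1.293281e+07
Step 3: W^2 = 1.293281e+07 * 2.89081e-16 * 0.754 = 2.81893e-09
Step 4: W = sqrt(2.81893e-09) = 5.309e-05 cm = 0.5309 um

0.5309


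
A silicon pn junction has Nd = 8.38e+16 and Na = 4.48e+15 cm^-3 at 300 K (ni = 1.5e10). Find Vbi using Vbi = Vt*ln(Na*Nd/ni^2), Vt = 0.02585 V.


Step 1: Compute Na*Nd/ni^2 = 4.48e+15 * 8.38e+16 / (1.5e10)^2 = 1.6686e+12
Step 2: ln(1.6686e+12) = 28.1430
Step 3: Vbi = 0.02585 * 28.1430 = 0.727 V

0.727


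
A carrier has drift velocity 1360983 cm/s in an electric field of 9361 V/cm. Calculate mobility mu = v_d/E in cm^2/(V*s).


Step 1: mu = v_d / E
Step 2: mu = 1360983 / 9361
Step 3: mu = 145.39 cm^2/(V*s)

145.39


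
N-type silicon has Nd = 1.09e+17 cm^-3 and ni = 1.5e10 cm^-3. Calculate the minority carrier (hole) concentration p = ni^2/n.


Step 1: Since Nd >> ni, n ≈ Nd = 1.09e+17 cm^-3
Step 2: p = ni^2 / n = (1.5e10)^2 / 1.09e+17
Step 3: p = 2.25e20 / 1.09e+17 = 2.06e+03 cm^-3

2.06e+03


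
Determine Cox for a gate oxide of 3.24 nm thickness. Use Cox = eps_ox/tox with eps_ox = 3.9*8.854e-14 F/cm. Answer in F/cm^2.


Step 1: eps_ox = 3.9 * 8.854e-14 = 3.45306e-13 F/cm
Step 2: tox in cm = 3.24 nm * 1e-7 = 3.2400e-07 cm
Step 3: Cox = 3.45306e-13 / 3.2400e-07 = 1.07e-06 F/cm^2

1.07e-06


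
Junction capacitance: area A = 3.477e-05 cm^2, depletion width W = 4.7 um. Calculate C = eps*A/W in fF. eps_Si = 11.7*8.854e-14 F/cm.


Step 1: eps_Si = 11.7 * 8.854e-14 = 1.035918e-12 F/cm
Step 2: W in cm = 4.7 * 1e-4 = 4.70e-04 cm
Step 3: C = 1.035918e-12 * 3.477e-05 / 4.70e-04 = 7.663589e-14 F
Step 4: C = 76.64 fF

76.64


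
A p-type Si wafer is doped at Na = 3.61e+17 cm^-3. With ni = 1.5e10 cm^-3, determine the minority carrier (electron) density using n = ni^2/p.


Step 1: Majority hole concentration p ≈ Na = 3.61e+17 cm^-3
Step 2: n = ni^2 / Na = (1.5e10)^2 / 3.61e+17
Step 3: n = 6.23e+02 cm^-3

6.23e+02


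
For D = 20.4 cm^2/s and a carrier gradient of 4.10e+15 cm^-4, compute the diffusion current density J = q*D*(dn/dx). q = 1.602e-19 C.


Step 1: J = q * D * (dn/dx)
Step 2: J = 1.602e-19 * 20.4 * 4.10e+15
Step 3: J = 1.34e-02 A/cm^2

1.34e-02


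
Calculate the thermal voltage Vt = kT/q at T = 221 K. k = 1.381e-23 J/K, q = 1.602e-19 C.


Step 1: kT = 1.381e-23 * 221 = 3.05201e-21 J
Step 2: Vt = kT/q = 3.05201e-21 / 1.602e-19
Step 3: Vt = 0.01905 V

0.01905


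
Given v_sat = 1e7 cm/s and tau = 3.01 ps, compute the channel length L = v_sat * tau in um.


Step 1: tau in seconds = 3.01 ps * 1e-12 = 3.0100e-12 s
Step 2: L = v_sat * tau = 1e7 * 3.0100e-12 = 3.0100e-05 cm
Step 3: L in um = 3.0100e-05 * 1e4 = 0.301 um

0.301


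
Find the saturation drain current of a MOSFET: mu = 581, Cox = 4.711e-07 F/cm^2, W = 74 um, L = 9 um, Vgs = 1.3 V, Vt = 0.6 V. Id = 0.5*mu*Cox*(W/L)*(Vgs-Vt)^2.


Step 1: Overdrive voltage Vov = Vgs - Vt = 1.3 - 0.6 = 0.7 V
Step 2: W/L = 74/9 = 8.22222
Step 3: Id = 0.5 * 581 * 4.711e-07 * 8.22222 * 0.7^2
Step 4: Id = 5.51e-04 A

5.51e-04


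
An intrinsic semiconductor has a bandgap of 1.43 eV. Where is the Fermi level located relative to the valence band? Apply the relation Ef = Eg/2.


Step 1: For an intrinsic semiconductor, the Fermi level sits at midgap.
Step 2: Ef = Eg / 2 = 1.43 / 2 = 0.715 eV

0.715


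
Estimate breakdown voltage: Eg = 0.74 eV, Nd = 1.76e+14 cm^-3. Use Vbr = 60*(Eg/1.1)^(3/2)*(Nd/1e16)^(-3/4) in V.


Step 1: Eg/1.1 = 0.74/1.1 = 0.672727
Step 2: (Eg/1.1)^1.5 = 0.672727^1.5 = 0.551770
Step 3: (Nd/1e16)^(-0.75) = (0.0176)^(-0.75) = 20.695003
Step 4: Vbr = 60 * 0.551770 * 20.695003 = 685.1 V

685.1


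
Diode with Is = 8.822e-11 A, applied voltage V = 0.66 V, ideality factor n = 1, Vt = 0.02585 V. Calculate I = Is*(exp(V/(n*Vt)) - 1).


Step 1: V/(n*Vt) = 0.66/(1*0.02585) = 25.5319
Step 2: exp(25.5319) = 1.2256e+11
Step 3: I = 8.822e-11 * (1.2256e+11 - 1) = 1.08e+01 A

1.08e+01


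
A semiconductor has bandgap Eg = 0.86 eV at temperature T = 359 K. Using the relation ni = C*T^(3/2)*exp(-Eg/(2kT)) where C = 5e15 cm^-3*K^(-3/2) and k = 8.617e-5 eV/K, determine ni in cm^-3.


Step 1: Compute kT = 8.617e-5 * 359 = 0.03093503 eV
Step 2: Exponent = -Eg/(2kT) = -0.86/(2*0.03093503) = -13.90010
Step 3: T^(3/2) = 359^1.5 = 6802.08
Step 4: ni = 5e15 * 6802.08 * exp(-13.90010) = 3.13e+13 cm^-3

3.13e+13


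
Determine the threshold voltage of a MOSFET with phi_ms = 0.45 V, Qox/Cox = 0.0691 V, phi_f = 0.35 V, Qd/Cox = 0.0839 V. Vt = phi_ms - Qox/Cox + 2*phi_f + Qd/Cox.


Step 1: Vt = phi_ms - Qox/Cox + 2*phi_f + Qd/Cox
Step 2: Vt = 0.45 - 0.0691 + 2*0.35 + 0.0839
Step 3: Vt = 0.45 - 0.0691 + 0.7 + 0.0839
Step 4: Vt = 1.1648 V

1.1648


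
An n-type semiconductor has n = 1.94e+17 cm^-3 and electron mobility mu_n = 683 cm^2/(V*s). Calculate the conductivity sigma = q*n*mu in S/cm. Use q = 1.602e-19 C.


Step 1: sigma = q * n * mu
Step 2: sigma = 1.602e-19 * 1.94e+17 * 683
Step 3: sigma = 2.123e+01 S/cm

2.123e+01


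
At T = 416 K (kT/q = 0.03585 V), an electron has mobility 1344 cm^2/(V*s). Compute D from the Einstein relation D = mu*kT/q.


Step 1: D = mu * (kT/q)
Step 2: D = 1344 * 0.03585
Step 3: D = 48.18 cm^2/s

48.18


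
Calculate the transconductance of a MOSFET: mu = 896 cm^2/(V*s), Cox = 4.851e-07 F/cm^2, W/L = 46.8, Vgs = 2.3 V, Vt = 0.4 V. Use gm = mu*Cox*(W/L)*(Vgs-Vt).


Step 1: Vov = Vgs - Vt = 2.3 - 0.4 = 1.9 V
Step 2: gm = mu * Cox * (W/L) * Vov
Step 3: gm = 896 * 4.851e-07 * 46.8 * 1.9 = 3.86e-02 S

3.86e-02


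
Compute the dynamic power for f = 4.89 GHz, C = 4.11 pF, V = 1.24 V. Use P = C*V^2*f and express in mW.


Step 1: V^2 = 1.24^2 = 1.5376 V^2
Step 2: P = C*V^2*f = 4.11e-12 F * 1.5376 * 4.89e9 Hz
Step 3: P = 3.090253104e-02 W
Step 4: P = 30.903 mW

30.903


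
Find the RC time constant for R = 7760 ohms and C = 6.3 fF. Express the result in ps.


Step 1: tau = R * C
Step 2: tau = 7760 * 6.3 fF = 7760 * 6.3e-15 F
Step 3: tau = 4.8888e-11 s = 48.888 ps

48.888


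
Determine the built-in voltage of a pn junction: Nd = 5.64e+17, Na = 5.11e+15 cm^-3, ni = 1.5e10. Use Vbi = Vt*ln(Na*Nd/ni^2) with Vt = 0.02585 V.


Step 1: Compute Na*Nd/ni^2 = 5.11e+15 * 5.64e+17 / (1.5e10)^2 = 1.2809e+13
Step 2: ln(1.2809e+13) = 30.1812
Step 3: Vbi = 0.02585 * 30.1812 = 0.78 V

0.78


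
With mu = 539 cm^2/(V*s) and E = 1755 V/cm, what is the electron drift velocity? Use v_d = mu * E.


Step 1: v_d = mu * E
Step 2: v_d = 539 * 1755 = 945945
Step 3: v_d = 9.46e+05 cm/s

9.46e+05


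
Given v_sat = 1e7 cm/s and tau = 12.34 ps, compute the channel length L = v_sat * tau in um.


Step 1: tau in seconds = 12.34 ps * 1e-12 = 1.2340e-11 s
Step 2: L = v_sat * tau = 1e7 * 1.2340e-11 = 1.2340e-04 cm
Step 3: L in um = 1.2340e-04 * 1e4 = 1.234 um

1.234


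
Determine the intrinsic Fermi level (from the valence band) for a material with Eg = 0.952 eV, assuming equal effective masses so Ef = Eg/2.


Step 1: For an intrinsic semiconductor, the Fermi level sits at midgap.
Step 2: Ef = Eg / 2 = 0.952 / 2 = 0.476 eV

0.476


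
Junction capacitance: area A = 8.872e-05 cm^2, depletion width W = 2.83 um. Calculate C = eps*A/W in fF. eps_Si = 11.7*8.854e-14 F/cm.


Step 1: eps_Si = 11.7 * 8.854e-14 = 1.035918e-12 F/cm
Step 2: W in cm = 2.83 * 1e-4 = 2.83e-04 cm
Step 3: C = 1.035918e-12 * 8.872e-05 / 2.83e-04 = 3.247585e-13 F
Step 4: C = 324.76 fF

324.76


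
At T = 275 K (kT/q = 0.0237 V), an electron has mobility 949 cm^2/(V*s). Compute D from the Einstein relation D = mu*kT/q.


Step 1: D = mu * (kT/q)
Step 2: D = 949 * 0.0237
Step 3: D = 22.49 cm^2/s

22.49


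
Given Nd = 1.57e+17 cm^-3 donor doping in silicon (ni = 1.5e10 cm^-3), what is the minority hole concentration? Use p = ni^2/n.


Step 1: Since Nd >> ni, n ≈ Nd = 1.57e+17 cm^-3
Step 2: p = ni^2 / n = (1.5e10)^2 / 1.57e+17
Step 3: p = 2.25e20 / 1.57e+17 = 1.43e+03 cm^-3

1.43e+03


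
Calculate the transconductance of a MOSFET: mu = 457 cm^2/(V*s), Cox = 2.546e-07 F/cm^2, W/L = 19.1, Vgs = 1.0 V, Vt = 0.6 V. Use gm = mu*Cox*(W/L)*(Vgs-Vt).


Step 1: Vov = Vgs - Vt = 1.0 - 0.6 = 0.4 V
Step 2: gm = mu * Cox * (W/L) * Vov
Step 3: gm = 457 * 2.546e-07 * 19.1 * 0.4 = 8.89e-04 S

8.89e-04


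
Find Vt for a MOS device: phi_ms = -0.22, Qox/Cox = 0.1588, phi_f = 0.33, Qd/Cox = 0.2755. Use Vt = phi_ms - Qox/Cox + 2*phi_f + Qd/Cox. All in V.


Step 1: Vt = phi_ms - Qox/Cox + 2*phi_f + Qd/Cox
Step 2: Vt = -0.22 - 0.1588 + 2*0.33 + 0.2755
Step 3: Vt = -0.22 - 0.1588 + 0.66 + 0.2755
Step 4: Vt = 0.5567 V

0.5567


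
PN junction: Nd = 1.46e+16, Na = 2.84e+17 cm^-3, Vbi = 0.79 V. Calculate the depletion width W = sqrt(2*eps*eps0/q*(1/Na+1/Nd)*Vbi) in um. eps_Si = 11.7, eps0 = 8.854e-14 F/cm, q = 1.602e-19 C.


Step 1: 1/Na + 1/Nd = 1/2.84e+17 + 1/1.46e+16 = 7.20143e-17
Step 2: 2*eps*eps0/q = 2*11.7*8.854e-14/1.602e-19 = 1.293281e+07
Step 3: W^2 = 1.293281e+07 * 7.20143e-17 * 0.79 = 7.35764e-10
Step 4: W = sqrt(7.35764e-10) = 2.712e-05 cm = 0.2712 um

0.2712


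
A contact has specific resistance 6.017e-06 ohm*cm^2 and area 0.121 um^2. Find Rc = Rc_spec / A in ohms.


Step 1: Convert area to cm^2: 0.121 um^2 = 1.2100e-09 cm^2
Step 2: Rc = Rc_spec / A = 6.017e-06 / 1.2100e-09
Step 3: Rc = 4.97e+03 ohms

4.97e+03
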